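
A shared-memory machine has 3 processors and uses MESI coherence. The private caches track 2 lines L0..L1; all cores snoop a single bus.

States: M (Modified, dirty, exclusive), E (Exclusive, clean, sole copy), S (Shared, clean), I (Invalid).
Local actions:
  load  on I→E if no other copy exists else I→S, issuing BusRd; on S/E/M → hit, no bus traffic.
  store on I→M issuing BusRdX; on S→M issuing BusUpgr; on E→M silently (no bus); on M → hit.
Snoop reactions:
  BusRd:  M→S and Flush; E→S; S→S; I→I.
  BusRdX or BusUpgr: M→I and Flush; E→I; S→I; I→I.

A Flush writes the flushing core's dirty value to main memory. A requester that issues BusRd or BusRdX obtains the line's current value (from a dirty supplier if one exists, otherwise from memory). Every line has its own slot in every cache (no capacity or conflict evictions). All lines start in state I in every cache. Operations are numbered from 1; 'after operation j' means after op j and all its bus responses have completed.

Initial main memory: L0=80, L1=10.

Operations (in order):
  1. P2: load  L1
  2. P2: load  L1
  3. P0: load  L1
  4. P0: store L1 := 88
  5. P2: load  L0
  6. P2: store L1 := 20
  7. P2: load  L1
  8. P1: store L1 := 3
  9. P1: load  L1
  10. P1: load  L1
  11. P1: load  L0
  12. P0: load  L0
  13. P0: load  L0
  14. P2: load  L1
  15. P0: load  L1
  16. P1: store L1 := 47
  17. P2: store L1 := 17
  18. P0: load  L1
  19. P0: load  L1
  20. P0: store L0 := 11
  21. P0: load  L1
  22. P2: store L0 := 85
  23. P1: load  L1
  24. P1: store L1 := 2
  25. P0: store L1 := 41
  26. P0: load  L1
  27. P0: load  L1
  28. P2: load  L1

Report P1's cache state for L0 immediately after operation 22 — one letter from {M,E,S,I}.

  op1 P2: load  L1 → I/I/E on L1; bus BusRd; mem=10
  op2 P2: load  L1 → I/I/E on L1; bus (none); mem=10
  op3 P0: load  L1 → S/I/S on L1; bus BusRd; mem=10
  op4 P0: store L1 := 88 → M/I/I on L1; bus BusUpgr; mem=10
  op5 P2: load  L0 → I/I/E on L0; bus BusRd; mem=80
  op6 P2: store L1 := 20 → I/I/M on L1; bus BusRdX Flush; mem=88
  op7 P2: load  L1 → I/I/M on L1; bus (none); mem=88
  op8 P1: store L1 := 3 → I/M/I on L1; bus BusRdX Flush; mem=20
  op9 P1: load  L1 → I/M/I on L1; bus (none); mem=20
  op10 P1: load  L1 → I/M/I on L1; bus (none); mem=20
  op11 P1: load  L0 → I/S/S on L0; bus BusRd; mem=80
  op12 P0: load  L0 → S/S/S on L0; bus BusRd; mem=80
  op13 P0: load  L0 → S/S/S on L0; bus (none); mem=80
  op14 P2: load  L1 → I/S/S on L1; bus BusRd Flush; mem=3
  op15 P0: load  L1 → S/S/S on L1; bus BusRd; mem=3
  op16 P1: store L1 := 47 → I/M/I on L1; bus BusUpgr; mem=3
  op17 P2: store L1 := 17 → I/I/M on L1; bus BusRdX Flush; mem=47
  op18 P0: load  L1 → S/I/S on L1; bus BusRd Flush; mem=17
  op19 P0: load  L1 → S/I/S on L1; bus (none); mem=17
  op20 P0: store L0 := 11 → M/I/I on L0; bus BusUpgr; mem=80
  op21 P0: load  L1 → S/I/S on L1; bus (none); mem=17
  op22 P2: store L0 := 85 → I/I/M on L0; bus BusRdX Flush; mem=11
  op23 P1: load  L1 → S/S/S on L1; bus BusRd; mem=17
  op24 P1: store L1 := 2 → I/M/I on L1; bus BusUpgr; mem=17
  op25 P0: store L1 := 41 → M/I/I on L1; bus BusRdX Flush; mem=2
  op26 P0: load  L1 → M/I/I on L1; bus (none); mem=2
  op27 P0: load  L1 → M/I/I on L1; bus (none); mem=2
  op28 P2: load  L1 → S/I/S on L1; bus BusRd Flush; mem=41

state = I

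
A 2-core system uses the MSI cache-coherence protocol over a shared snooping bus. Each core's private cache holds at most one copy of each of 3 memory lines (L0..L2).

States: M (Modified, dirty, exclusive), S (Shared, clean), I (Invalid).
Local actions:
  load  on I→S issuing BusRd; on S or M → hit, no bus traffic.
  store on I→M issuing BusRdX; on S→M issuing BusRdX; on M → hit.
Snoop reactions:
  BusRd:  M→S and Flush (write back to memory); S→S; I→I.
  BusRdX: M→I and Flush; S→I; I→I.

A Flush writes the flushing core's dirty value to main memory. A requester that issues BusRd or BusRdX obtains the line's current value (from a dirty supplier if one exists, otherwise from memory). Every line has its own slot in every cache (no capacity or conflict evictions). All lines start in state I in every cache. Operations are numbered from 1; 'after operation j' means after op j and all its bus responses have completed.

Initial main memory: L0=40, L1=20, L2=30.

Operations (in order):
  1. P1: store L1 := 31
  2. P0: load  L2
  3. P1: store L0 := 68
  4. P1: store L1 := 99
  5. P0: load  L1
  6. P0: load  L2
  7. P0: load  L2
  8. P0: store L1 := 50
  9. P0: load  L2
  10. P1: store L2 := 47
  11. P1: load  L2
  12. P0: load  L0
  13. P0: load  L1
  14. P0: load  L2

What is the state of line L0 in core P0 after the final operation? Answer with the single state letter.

1. P1: store L1 := 31  bus=[BusRdX]  L1: P0=I P1=M  mem[L1]=20
2. P0: load  L2  bus=[BusRd]  L2: P0=S P1=I  mem[L2]=30
3. P1: store L0 := 68  bus=[BusRdX]  L0: P0=I P1=M  mem[L0]=40
4. P1: store L1 := 99  bus=[-]  L1: P0=I P1=M  mem[L1]=20
5. P0: load  L1  bus=[BusRd,Flush]  L1: P0=S P1=S  mem[L1]=99
6. P0: load  L2  bus=[-]  L2: P0=S P1=I  mem[L2]=30
7. P0: load  L2  bus=[-]  L2: P0=S P1=I  mem[L2]=30
8. P0: store L1 := 50  bus=[BusRdX]  L1: P0=M P1=I  mem[L1]=99
9. P0: load  L2  bus=[-]  L2: P0=S P1=I  mem[L2]=30
10. P1: store L2 := 47  bus=[BusRdX]  L2: P0=I P1=M  mem[L2]=30
11. P1: load  L2  bus=[-]  L2: P0=I P1=M  mem[L2]=30
12. P0: load  L0  bus=[BusRd,Flush]  L0: P0=S P1=S  mem[L0]=68
13. P0: load  L1  bus=[-]  L1: P0=M P1=I  mem[L1]=99
14. P0: load  L2  bus=[BusRd,Flush]  L2: P0=S P1=S  mem[L2]=47

state = S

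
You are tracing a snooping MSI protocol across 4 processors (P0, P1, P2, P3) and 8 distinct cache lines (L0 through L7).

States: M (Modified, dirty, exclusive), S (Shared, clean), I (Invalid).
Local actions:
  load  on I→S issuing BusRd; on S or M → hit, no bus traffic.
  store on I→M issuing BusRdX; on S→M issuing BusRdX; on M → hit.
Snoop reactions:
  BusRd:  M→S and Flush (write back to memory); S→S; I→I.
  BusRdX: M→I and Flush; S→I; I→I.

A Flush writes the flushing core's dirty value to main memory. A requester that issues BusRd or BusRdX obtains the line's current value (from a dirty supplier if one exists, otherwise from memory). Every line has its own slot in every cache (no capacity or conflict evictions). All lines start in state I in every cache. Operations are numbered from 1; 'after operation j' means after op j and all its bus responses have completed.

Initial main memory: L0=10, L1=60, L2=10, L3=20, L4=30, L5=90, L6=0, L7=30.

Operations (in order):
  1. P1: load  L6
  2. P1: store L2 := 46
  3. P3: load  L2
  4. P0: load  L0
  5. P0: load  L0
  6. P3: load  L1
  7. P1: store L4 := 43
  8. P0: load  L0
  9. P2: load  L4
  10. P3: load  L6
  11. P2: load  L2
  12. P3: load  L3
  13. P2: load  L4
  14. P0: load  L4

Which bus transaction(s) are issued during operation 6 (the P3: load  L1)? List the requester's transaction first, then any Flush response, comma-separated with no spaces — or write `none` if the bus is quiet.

bus = BusRd

1. P1: load  L6  bus=[BusRd]  L6: P0=I P1=S P2=I P3=I  mem[L6]=0
2. P1: store L2 := 46  bus=[BusRdX]  L2: P0=I P1=M P2=I P3=I  mem[L2]=10
3. P3: load  L2  bus=[BusRd,Flush]  L2: P0=I P1=S P2=I P3=S  mem[L2]=46
4. P0: load  L0  bus=[BusRd]  L0: P0=S P1=I P2=I P3=I  mem[L0]=10
5. P0: load  L0  bus=[-]  L0: P0=S P1=I P2=I P3=I  mem[L0]=10
6. P3: load  L1  bus=[BusRd]  L1: P0=I P1=I P2=I P3=S  mem[L1]=60
7. P1: store L4 := 43  bus=[BusRdX]  L4: P0=I P1=M P2=I P3=I  mem[L4]=30
8. P0: load  L0  bus=[-]  L0: P0=S P1=I P2=I P3=I  mem[L0]=10
9. P2: load  L4  bus=[BusRd,Flush]  L4: P0=I P1=S P2=S P3=I  mem[L4]=43
10. P3: load  L6  bus=[BusRd]  L6: P0=I P1=S P2=I P3=S  mem[L6]=0
11. P2: load  L2  bus=[BusRd]  L2: P0=I P1=S P2=S P3=S  mem[L2]=46
12. P3: load  L3  bus=[BusRd]  L3: P0=I P1=I P2=I P3=S  mem[L3]=20
13. P2: load  L4  bus=[-]  L4: P0=I P1=S P2=S P3=I  mem[L4]=43
14. P0: load  L4  bus=[BusRd]  L4: P0=S P1=S P2=S P3=I  mem[L4]=43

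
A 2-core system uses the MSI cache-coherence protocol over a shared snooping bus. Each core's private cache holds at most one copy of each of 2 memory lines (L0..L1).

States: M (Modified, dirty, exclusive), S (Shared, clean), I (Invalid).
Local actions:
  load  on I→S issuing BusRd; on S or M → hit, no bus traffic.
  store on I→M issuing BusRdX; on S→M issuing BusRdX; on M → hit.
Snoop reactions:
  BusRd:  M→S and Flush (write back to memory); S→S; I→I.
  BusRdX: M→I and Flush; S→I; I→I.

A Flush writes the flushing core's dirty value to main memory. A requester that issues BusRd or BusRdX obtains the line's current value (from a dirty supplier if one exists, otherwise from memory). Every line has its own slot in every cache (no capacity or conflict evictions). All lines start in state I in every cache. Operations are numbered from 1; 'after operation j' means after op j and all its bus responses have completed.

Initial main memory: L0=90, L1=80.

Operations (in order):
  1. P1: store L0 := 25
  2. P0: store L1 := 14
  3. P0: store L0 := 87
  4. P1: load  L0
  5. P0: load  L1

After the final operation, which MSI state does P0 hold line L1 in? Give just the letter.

[1] P1: store L0 := 25 | P0:I, P1:M(25) | bus: BusRdX
[2] P0: store L1 := 14 | P0:M(14), P1:I | bus: BusRdX
[3] P0: store L0 := 87 | P0:M(87), P1:I | bus: BusRdX,Flush
[4] P1: load  L0 | P0:S(87), P1:S(87) | bus: BusRd,Flush
[5] P0: load  L1 | P0:M(14), P1:I | bus: none

state = M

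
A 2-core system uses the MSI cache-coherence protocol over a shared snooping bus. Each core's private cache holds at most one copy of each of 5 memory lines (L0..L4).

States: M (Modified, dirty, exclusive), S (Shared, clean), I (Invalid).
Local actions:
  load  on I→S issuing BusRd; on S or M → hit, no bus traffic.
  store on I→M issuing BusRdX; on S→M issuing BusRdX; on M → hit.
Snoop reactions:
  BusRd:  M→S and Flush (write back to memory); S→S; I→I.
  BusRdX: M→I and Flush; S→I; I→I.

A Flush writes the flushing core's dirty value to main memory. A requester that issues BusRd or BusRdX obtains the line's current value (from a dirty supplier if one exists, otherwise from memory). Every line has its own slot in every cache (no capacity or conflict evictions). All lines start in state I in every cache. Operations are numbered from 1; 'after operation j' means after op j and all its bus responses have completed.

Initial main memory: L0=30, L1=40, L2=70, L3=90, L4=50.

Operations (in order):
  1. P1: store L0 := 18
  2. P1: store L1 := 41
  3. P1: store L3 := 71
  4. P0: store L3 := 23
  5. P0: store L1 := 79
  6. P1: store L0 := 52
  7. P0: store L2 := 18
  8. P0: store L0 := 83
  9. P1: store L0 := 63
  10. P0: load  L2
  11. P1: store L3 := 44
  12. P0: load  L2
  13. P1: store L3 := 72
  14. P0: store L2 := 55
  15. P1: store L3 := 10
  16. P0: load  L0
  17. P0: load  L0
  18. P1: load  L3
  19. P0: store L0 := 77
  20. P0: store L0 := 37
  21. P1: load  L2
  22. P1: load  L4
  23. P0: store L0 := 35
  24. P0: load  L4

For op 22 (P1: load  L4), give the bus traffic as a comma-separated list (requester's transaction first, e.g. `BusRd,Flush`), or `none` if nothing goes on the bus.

bus = BusRd

[1] P1: store L0 := 18 | P0:I, P1:M(18) | bus: BusRdX
[2] P1: store L1 := 41 | P0:I, P1:M(41) | bus: BusRdX
[3] P1: store L3 := 71 | P0:I, P1:M(71) | bus: BusRdX
[4] P0: store L3 := 23 | P0:M(23), P1:I | bus: BusRdX,Flush
[5] P0: store L1 := 79 | P0:M(79), P1:I | bus: BusRdX,Flush
[6] P1: store L0 := 52 | P0:I, P1:M(52) | bus: none
[7] P0: store L2 := 18 | P0:M(18), P1:I | bus: BusRdX
[8] P0: store L0 := 83 | P0:M(83), P1:I | bus: BusRdX,Flush
[9] P1: store L0 := 63 | P0:I, P1:M(63) | bus: BusRdX,Flush
[10] P0: load  L2 | P0:M(18), P1:I | bus: none
[11] P1: store L3 := 44 | P0:I, P1:M(44) | bus: BusRdX,Flush
[12] P0: load  L2 | P0:M(18), P1:I | bus: none
[13] P1: store L3 := 72 | P0:I, P1:M(72) | bus: none
[14] P0: store L2 := 55 | P0:M(55), P1:I | bus: none
[15] P1: store L3 := 10 | P0:I, P1:M(10) | bus: none
[16] P0: load  L0 | P0:S(63), P1:S(63) | bus: BusRd,Flush
[17] P0: load  L0 | P0:S(63), P1:S(63) | bus: none
[18] P1: load  L3 | P0:I, P1:M(10) | bus: none
[19] P0: store L0 := 77 | P0:M(77), P1:I | bus: BusRdX
[20] P0: store L0 := 37 | P0:M(37), P1:I | bus: none
[21] P1: load  L2 | P0:S(55), P1:S(55) | bus: BusRd,Flush
[22] P1: load  L4 | P0:I, P1:S(50) | bus: BusRd
[23] P0: store L0 := 35 | P0:M(35), P1:I | bus: none
[24] P0: load  L4 | P0:S(50), P1:S(50) | bus: BusRd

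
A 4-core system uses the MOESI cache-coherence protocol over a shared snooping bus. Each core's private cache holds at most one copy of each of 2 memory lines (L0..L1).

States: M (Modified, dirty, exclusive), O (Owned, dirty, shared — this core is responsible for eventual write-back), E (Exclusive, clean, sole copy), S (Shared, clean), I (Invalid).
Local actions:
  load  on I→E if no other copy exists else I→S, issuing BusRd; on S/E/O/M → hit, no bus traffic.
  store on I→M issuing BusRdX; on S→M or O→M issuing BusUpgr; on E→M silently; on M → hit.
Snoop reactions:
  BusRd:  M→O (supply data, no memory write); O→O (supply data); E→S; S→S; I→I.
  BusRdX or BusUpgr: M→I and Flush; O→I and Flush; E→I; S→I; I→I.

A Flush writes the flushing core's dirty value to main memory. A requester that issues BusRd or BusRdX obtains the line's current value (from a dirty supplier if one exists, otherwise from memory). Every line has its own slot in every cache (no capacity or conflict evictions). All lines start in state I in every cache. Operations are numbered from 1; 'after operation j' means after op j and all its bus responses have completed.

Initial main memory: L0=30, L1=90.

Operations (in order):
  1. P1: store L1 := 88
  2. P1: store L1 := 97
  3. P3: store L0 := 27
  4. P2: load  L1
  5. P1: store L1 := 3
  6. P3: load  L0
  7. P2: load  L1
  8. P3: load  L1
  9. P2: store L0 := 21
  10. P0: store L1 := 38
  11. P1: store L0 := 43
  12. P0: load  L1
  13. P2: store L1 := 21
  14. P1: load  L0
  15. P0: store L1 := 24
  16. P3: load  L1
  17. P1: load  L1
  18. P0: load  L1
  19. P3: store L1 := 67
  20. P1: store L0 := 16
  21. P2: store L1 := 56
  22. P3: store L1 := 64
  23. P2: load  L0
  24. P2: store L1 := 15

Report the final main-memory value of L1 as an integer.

memory[L1] = 64

[1] P1: store L1 := 88 | P0:I, P1:M(88), P2:I, P3:I | bus: BusRdX
[2] P1: store L1 := 97 | P0:I, P1:M(97), P2:I, P3:I | bus: none
[3] P3: store L0 := 27 | P0:I, P1:I, P2:I, P3:M(27) | bus: BusRdX
[4] P2: load  L1 | P0:I, P1:O(97), P2:S(97), P3:I | bus: BusRd
[5] P1: store L1 := 3 | P0:I, P1:M(3), P2:I, P3:I | bus: BusUpgr
[6] P3: load  L0 | P0:I, P1:I, P2:I, P3:M(27) | bus: none
[7] P2: load  L1 | P0:I, P1:O(3), P2:S(3), P3:I | bus: BusRd
[8] P3: load  L1 | P0:I, P1:O(3), P2:S(3), P3:S(3) | bus: BusRd
[9] P2: store L0 := 21 | P0:I, P1:I, P2:M(21), P3:I | bus: BusRdX,Flush
[10] P0: store L1 := 38 | P0:M(38), P1:I, P2:I, P3:I | bus: BusRdX,Flush
[11] P1: store L0 := 43 | P0:I, P1:M(43), P2:I, P3:I | bus: BusRdX,Flush
[12] P0: load  L1 | P0:M(38), P1:I, P2:I, P3:I | bus: none
[13] P2: store L1 := 21 | P0:I, P1:I, P2:M(21), P3:I | bus: BusRdX,Flush
[14] P1: load  L0 | P0:I, P1:M(43), P2:I, P3:I | bus: none
[15] P0: store L1 := 24 | P0:M(24), P1:I, P2:I, P3:I | bus: BusRdX,Flush
[16] P3: load  L1 | P0:O(24), P1:I, P2:I, P3:S(24) | bus: BusRd
[17] P1: load  L1 | P0:O(24), P1:S(24), P2:I, P3:S(24) | bus: BusRd
[18] P0: load  L1 | P0:O(24), P1:S(24), P2:I, P3:S(24) | bus: none
[19] P3: store L1 := 67 | P0:I, P1:I, P2:I, P3:M(67) | bus: BusUpgr,Flush
[20] P1: store L0 := 16 | P0:I, P1:M(16), P2:I, P3:I | bus: none
[21] P2: store L1 := 56 | P0:I, P1:I, P2:M(56), P3:I | bus: BusRdX,Flush
[22] P3: store L1 := 64 | P0:I, P1:I, P2:I, P3:M(64) | bus: BusRdX,Flush
[23] P2: load  L0 | P0:I, P1:O(16), P2:S(16), P3:I | bus: BusRd
[24] P2: store L1 := 15 | P0:I, P1:I, P2:M(15), P3:I | bus: BusRdX,Flush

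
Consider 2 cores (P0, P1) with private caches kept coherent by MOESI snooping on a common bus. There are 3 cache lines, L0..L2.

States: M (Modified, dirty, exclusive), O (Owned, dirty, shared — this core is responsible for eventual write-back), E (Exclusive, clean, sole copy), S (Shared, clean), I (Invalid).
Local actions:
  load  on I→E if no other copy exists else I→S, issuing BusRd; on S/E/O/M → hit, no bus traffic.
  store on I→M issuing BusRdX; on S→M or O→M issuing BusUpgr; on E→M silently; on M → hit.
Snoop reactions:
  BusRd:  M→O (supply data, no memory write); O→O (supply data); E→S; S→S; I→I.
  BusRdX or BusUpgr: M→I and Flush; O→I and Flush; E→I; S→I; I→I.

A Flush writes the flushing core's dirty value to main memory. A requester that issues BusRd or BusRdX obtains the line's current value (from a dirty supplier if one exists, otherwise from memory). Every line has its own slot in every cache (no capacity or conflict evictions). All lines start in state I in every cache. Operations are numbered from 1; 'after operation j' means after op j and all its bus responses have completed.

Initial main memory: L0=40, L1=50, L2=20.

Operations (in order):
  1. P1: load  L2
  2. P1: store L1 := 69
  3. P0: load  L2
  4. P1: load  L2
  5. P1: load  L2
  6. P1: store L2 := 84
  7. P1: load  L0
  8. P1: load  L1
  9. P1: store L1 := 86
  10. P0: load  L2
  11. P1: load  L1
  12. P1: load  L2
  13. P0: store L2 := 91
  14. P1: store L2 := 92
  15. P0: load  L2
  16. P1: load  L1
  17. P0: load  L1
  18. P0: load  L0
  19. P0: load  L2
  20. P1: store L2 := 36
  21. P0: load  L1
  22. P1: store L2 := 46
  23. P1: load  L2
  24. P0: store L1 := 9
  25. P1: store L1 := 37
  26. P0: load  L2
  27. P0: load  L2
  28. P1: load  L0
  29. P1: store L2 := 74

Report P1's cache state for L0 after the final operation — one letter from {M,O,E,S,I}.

[1] P1: load  L2 | P0:I, P1:E(20) | bus: BusRd
[2] P1: store L1 := 69 | P0:I, P1:M(69) | bus: BusRdX
[3] P0: load  L2 | P0:S(20), P1:S(20) | bus: BusRd
[4] P1: load  L2 | P0:S(20), P1:S(20) | bus: none
[5] P1: load  L2 | P0:S(20), P1:S(20) | bus: none
[6] P1: store L2 := 84 | P0:I, P1:M(84) | bus: BusUpgr
[7] P1: load  L0 | P0:I, P1:E(40) | bus: BusRd
[8] P1: load  L1 | P0:I, P1:M(69) | bus: none
[9] P1: store L1 := 86 | P0:I, P1:M(86) | bus: none
[10] P0: load  L2 | P0:S(84), P1:O(84) | bus: BusRd
[11] P1: load  L1 | P0:I, P1:M(86) | bus: none
[12] P1: load  L2 | P0:S(84), P1:O(84) | bus: none
[13] P0: store L2 := 91 | P0:M(91), P1:I | bus: BusUpgr,Flush
[14] P1: store L2 := 92 | P0:I, P1:M(92) | bus: BusRdX,Flush
[15] P0: load  L2 | P0:S(92), P1:O(92) | bus: BusRd
[16] P1: load  L1 | P0:I, P1:M(86) | bus: none
[17] P0: load  L1 | P0:S(86), P1:O(86) | bus: BusRd
[18] P0: load  L0 | P0:S(40), P1:S(40) | bus: BusRd
[19] P0: load  L2 | P0:S(92), P1:O(92) | bus: none
[20] P1: store L2 := 36 | P0:I, P1:M(36) | bus: BusUpgr
[21] P0: load  L1 | P0:S(86), P1:O(86) | bus: none
[22] P1: store L2 := 46 | P0:I, P1:M(46) | bus: none
[23] P1: load  L2 | P0:I, P1:M(46) | bus: none
[24] P0: store L1 := 9 | P0:M(9), P1:I | bus: BusUpgr,Flush
[25] P1: store L1 := 37 | P0:I, P1:M(37) | bus: BusRdX,Flush
[26] P0: load  L2 | P0:S(46), P1:O(46) | bus: BusRd
[27] P0: load  L2 | P0:S(46), P1:O(46) | bus: none
[28] P1: load  L0 | P0:S(40), P1:S(40) | bus: none
[29] P1: store L2 := 74 | P0:I, P1:M(74) | bus: BusUpgr

state = S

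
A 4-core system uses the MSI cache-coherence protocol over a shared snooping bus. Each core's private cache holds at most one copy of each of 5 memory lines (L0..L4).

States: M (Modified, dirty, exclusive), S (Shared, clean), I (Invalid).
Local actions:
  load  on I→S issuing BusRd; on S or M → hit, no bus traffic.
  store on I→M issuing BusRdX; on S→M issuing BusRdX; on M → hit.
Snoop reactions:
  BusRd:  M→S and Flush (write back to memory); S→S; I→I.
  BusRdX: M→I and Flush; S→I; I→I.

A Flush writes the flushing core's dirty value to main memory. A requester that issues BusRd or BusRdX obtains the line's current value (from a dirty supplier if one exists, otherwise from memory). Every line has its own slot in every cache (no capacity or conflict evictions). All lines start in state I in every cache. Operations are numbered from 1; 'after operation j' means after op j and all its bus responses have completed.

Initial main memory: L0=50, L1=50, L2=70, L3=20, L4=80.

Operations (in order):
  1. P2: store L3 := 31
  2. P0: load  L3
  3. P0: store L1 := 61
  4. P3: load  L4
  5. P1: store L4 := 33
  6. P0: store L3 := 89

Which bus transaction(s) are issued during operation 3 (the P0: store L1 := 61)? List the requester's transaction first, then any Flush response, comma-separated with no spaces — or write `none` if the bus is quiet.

bus = BusRdX

  op1 P2: store L3 := 31 → I/I/M/I on L3; bus BusRdX; mem=20
  op2 P0: load  L3 → S/I/S/I on L3; bus BusRd Flush; mem=31
  op3 P0: store L1 := 61 → M/I/I/I on L1; bus BusRdX; mem=50
  op4 P3: load  L4 → I/I/I/S on L4; bus BusRd; mem=80
  op5 P1: store L4 := 33 → I/M/I/I on L4; bus BusRdX; mem=80
  op6 P0: store L3 := 89 → M/I/I/I on L3; bus BusRdX; mem=31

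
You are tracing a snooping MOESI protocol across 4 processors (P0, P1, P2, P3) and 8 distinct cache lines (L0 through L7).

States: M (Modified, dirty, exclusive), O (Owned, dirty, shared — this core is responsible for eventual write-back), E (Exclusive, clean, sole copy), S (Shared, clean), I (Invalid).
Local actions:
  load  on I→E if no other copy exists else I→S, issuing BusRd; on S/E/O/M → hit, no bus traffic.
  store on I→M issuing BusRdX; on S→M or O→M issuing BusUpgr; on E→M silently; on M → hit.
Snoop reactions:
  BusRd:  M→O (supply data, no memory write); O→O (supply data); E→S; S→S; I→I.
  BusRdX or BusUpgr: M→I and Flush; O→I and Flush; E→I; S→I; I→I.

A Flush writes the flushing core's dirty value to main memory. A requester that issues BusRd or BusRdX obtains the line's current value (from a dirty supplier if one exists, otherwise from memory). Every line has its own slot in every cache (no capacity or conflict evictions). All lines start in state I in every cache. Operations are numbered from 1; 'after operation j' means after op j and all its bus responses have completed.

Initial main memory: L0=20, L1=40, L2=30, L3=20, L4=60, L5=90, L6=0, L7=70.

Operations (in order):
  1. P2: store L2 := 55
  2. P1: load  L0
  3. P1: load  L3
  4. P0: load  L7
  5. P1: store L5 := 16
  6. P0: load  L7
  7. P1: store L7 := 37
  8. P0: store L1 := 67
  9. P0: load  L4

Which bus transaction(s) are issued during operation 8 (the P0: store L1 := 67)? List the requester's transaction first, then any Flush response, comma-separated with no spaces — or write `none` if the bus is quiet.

1. P2: store L2 := 55  bus=[BusRdX]  L2: P0=I P1=I P2=M P3=I  mem[L2]=30
2. P1: load  L0  bus=[BusRd]  L0: P0=I P1=E P2=I P3=I  mem[L0]=20
3. P1: load  L3  bus=[BusRd]  L3: P0=I P1=E P2=I P3=I  mem[L3]=20
4. P0: load  L7  bus=[BusRd]  L7: P0=E P1=I P2=I P3=I  mem[L7]=70
5. P1: store L5 := 16  bus=[BusRdX]  L5: P0=I P1=M P2=I P3=I  mem[L5]=90
6. P0: load  L7  bus=[-]  L7: P0=E P1=I P2=I P3=I  mem[L7]=70
7. P1: store L7 := 37  bus=[BusRdX]  L7: P0=I P1=M P2=I P3=I  mem[L7]=70
8. P0: store L1 := 67  bus=[BusRdX]  L1: P0=M P1=I P2=I P3=I  mem[L1]=40
9. P0: load  L4  bus=[BusRd]  L4: P0=E P1=I P2=I P3=I  mem[L4]=60

bus = BusRdX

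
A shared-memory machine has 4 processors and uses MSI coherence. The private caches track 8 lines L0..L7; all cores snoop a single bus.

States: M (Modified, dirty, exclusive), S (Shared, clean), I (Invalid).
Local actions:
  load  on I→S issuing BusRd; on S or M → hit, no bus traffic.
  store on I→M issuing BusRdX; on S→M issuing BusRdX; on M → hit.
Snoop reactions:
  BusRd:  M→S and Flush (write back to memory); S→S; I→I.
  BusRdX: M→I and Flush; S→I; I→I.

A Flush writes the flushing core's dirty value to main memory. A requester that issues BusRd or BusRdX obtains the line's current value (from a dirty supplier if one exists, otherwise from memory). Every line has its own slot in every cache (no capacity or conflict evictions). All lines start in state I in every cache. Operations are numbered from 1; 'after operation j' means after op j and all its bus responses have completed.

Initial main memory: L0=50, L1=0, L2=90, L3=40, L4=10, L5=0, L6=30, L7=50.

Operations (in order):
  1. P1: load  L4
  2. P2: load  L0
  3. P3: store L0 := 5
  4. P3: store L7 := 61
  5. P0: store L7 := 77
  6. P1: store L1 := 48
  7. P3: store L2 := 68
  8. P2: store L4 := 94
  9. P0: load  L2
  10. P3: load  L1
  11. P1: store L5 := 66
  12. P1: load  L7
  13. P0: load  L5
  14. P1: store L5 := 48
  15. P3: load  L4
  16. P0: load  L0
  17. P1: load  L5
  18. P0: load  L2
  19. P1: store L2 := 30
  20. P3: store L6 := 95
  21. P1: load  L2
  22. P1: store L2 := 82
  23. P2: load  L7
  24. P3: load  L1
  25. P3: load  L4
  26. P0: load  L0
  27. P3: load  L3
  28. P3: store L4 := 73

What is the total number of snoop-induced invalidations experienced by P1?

step 1: P1: load  L4  ⟶  ISII  (L4)  txn=BusRd  M[L4]=10
step 2: P2: load  L0  ⟶  IISI  (L0)  txn=BusRd  M[L0]=50
step 3: P3: store L0 := 5  ⟶  IIIM  (L0)  txn=BusRdX  M[L0]=50
step 4: P3: store L7 := 61  ⟶  IIIM  (L7)  txn=BusRdX  M[L7]=50
step 5: P0: store L7 := 77  ⟶  MIII  (L7)  txn=BusRdX+Flush  M[L7]=61
step 6: P1: store L1 := 48  ⟶  IMII  (L1)  txn=BusRdX  M[L1]=0
step 7: P3: store L2 := 68  ⟶  IIIM  (L2)  txn=BusRdX  M[L2]=90
step 8: P2: store L4 := 94  ⟶  IIMI  (L4)  txn=BusRdX  M[L4]=10
step 9: P0: load  L2  ⟶  SIIS  (L2)  txn=BusRd+Flush  M[L2]=68
step 10: P3: load  L1  ⟶  ISIS  (L1)  txn=BusRd+Flush  M[L1]=48
step 11: P1: store L5 := 66  ⟶  IMII  (L5)  txn=BusRdX  M[L5]=0
step 12: P1: load  L7  ⟶  SSII  (L7)  txn=BusRd+Flush  M[L7]=77
step 13: P0: load  L5  ⟶  SSII  (L5)  txn=BusRd+Flush  M[L5]=66
step 14: P1: store L5 := 48  ⟶  IMII  (L5)  txn=BusRdX  M[L5]=66
step 15: P3: load  L4  ⟶  IISS  (L4)  txn=BusRd+Flush  M[L4]=94
step 16: P0: load  L0  ⟶  SIIS  (L0)  txn=BusRd+Flush  M[L0]=5
step 17: P1: load  L5  ⟶  IMII  (L5)  txn=∅  M[L5]=66
step 18: P0: load  L2  ⟶  SIIS  (L2)  txn=∅  M[L2]=68
step 19: P1: store L2 := 30  ⟶  IMII  (L2)  txn=BusRdX  M[L2]=68
step 20: P3: store L6 := 95  ⟶  IIIM  (L6)  txn=BusRdX  M[L6]=30
step 21: P1: load  L2  ⟶  IMII  (L2)  txn=∅  M[L2]=68
step 22: P1: store L2 := 82  ⟶  IMII  (L2)  txn=∅  M[L2]=68
step 23: P2: load  L7  ⟶  SSSI  (L7)  txn=BusRd  M[L7]=77
step 24: P3: load  L1  ⟶  ISIS  (L1)  txn=∅  M[L1]=48
step 25: P3: load  L4  ⟶  IISS  (L4)  txn=∅  M[L4]=94
step 26: P0: load  L0  ⟶  SIIS  (L0)  txn=∅  M[L0]=5
step 27: P3: load  L3  ⟶  IIIS  (L3)  txn=BusRd  M[L3]=40
step 28: P3: store L4 := 73  ⟶  IIIM  (L4)  txn=BusRdX  M[L4]=94

invalidations = 1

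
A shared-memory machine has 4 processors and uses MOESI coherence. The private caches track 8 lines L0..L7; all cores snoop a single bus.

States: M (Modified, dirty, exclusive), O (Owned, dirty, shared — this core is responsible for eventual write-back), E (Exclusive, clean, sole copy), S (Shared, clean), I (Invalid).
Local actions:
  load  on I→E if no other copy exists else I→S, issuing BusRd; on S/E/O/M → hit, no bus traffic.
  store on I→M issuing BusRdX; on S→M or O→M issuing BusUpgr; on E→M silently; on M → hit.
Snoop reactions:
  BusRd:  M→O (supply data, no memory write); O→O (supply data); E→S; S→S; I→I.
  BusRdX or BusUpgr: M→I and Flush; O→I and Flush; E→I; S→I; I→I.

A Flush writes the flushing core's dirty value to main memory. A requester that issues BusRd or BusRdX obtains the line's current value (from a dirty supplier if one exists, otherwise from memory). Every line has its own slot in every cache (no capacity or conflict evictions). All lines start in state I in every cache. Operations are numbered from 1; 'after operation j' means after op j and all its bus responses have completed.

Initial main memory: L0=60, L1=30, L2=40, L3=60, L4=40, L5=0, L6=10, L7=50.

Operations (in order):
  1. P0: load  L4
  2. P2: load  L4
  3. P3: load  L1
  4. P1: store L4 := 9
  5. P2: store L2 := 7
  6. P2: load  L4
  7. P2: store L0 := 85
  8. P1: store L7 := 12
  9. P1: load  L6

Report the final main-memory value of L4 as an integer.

memory[L4] = 40

[1] P0: load  L4 | P0:E(40), P1:I, P2:I, P3:I | bus: BusRd
[2] P2: load  L4 | P0:S(40), P1:I, P2:S(40), P3:I | bus: BusRd
[3] P3: load  L1 | P0:I, P1:I, P2:I, P3:E(30) | bus: BusRd
[4] P1: store L4 := 9 | P0:I, P1:M(9), P2:I, P3:I | bus: BusRdX
[5] P2: store L2 := 7 | P0:I, P1:I, P2:M(7), P3:I | bus: BusRdX
[6] P2: load  L4 | P0:I, P1:O(9), P2:S(9), P3:I | bus: BusRd
[7] P2: store L0 := 85 | P0:I, P1:I, P2:M(85), P3:I | bus: BusRdX
[8] P1: store L7 := 12 | P0:I, P1:M(12), P2:I, P3:I | bus: BusRdX
[9] P1: load  L6 | P0:I, P1:E(10), P2:I, P3:I | bus: BusRd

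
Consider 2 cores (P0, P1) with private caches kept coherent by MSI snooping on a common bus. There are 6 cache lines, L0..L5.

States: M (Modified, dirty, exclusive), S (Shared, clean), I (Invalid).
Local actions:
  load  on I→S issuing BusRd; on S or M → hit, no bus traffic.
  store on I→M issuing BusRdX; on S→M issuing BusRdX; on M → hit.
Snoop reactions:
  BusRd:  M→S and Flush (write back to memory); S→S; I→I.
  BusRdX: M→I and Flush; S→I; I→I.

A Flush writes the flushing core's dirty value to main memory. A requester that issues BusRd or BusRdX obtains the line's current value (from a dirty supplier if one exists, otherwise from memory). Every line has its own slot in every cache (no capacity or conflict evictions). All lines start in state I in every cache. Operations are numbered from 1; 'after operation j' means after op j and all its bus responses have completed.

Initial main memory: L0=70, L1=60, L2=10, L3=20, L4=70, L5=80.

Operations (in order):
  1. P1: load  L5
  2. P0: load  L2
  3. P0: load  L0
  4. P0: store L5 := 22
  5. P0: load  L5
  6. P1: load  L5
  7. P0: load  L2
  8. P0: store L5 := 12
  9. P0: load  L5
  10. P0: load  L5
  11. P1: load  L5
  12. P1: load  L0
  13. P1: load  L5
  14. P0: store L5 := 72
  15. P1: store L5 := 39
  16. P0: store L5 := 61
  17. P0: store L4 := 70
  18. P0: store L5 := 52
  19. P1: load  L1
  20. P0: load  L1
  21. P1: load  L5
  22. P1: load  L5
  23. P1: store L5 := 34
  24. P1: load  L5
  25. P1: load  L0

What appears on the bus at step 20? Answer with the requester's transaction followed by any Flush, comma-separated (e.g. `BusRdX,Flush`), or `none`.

bus = BusRd

1. P1: load  L5  bus=[BusRd]  L5: P0=I P1=S  mem[L5]=80
2. P0: load  L2  bus=[BusRd]  L2: P0=S P1=I  mem[L2]=10
3. P0: load  L0  bus=[BusRd]  L0: P0=S P1=I  mem[L0]=70
4. P0: store L5 := 22  bus=[BusRdX]  L5: P0=M P1=I  mem[L5]=80
5. P0: load  L5  bus=[-]  L5: P0=M P1=I  mem[L5]=80
6. P1: load  L5  bus=[BusRd,Flush]  L5: P0=S P1=S  mem[L5]=22
7. P0: load  L2  bus=[-]  L2: P0=S P1=I  mem[L2]=10
8. P0: store L5 := 12  bus=[BusRdX]  L5: P0=M P1=I  mem[L5]=22
9. P0: load  L5  bus=[-]  L5: P0=M P1=I  mem[L5]=22
10. P0: load  L5  bus=[-]  L5: P0=M P1=I  mem[L5]=22
11. P1: load  L5  bus=[BusRd,Flush]  L5: P0=S P1=S  mem[L5]=12
12. P1: load  L0  bus=[BusRd]  L0: P0=S P1=S  mem[L0]=70
13. P1: load  L5  bus=[-]  L5: P0=S P1=S  mem[L5]=12
14. P0: store L5 := 72  bus=[BusRdX]  L5: P0=M P1=I  mem[L5]=12
15. P1: store L5 := 39  bus=[BusRdX,Flush]  L5: P0=I P1=M  mem[L5]=72
16. P0: store L5 := 61  bus=[BusRdX,Flush]  L5: P0=M P1=I  mem[L5]=39
17. P0: store L4 := 70  bus=[BusRdX]  L4: P0=M P1=I  mem[L4]=70
18. P0: store L5 := 52  bus=[-]  L5: P0=M P1=I  mem[L5]=39
19. P1: load  L1  bus=[BusRd]  L1: P0=I P1=S  mem[L1]=60
20. P0: load  L1  bus=[BusRd]  L1: P0=S P1=S  mem[L1]=60
21. P1: load  L5  bus=[BusRd,Flush]  L5: P0=S P1=S  mem[L5]=52
22. P1: load  L5  bus=[-]  L5: P0=S P1=S  mem[L5]=52
23. P1: store L5 := 34  bus=[BusRdX]  L5: P0=I P1=M  mem[L5]=52
24. P1: load  L5  bus=[-]  L5: P0=I P1=M  mem[L5]=52
25. P1: load  L0  bus=[-]  L0: P0=S P1=S  mem[L0]=70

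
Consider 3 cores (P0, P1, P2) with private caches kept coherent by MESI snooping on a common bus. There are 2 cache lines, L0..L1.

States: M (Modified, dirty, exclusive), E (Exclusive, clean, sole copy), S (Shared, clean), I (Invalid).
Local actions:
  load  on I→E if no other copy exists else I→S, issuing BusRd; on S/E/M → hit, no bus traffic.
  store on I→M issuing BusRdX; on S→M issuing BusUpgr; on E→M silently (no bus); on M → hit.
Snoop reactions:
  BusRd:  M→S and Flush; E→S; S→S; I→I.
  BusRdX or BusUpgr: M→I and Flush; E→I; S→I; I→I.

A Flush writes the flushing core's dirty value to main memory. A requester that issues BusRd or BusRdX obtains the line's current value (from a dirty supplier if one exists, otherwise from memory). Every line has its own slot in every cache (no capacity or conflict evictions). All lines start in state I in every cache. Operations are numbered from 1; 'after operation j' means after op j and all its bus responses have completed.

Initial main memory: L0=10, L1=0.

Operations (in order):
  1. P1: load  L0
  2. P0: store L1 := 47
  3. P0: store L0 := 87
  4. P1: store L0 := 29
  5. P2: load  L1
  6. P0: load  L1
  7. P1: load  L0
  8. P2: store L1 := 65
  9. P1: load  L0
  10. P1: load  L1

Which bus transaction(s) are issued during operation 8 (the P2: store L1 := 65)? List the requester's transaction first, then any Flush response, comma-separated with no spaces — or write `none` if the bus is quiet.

bus = BusUpgr

[1] P1: load  L0 | P0:I, P1:E(10), P2:I | bus: BusRd
[2] P0: store L1 := 47 | P0:M(47), P1:I, P2:I | bus: BusRdX
[3] P0: store L0 := 87 | P0:M(87), P1:I, P2:I | bus: BusRdX
[4] P1: store L0 := 29 | P0:I, P1:M(29), P2:I | bus: BusRdX,Flush
[5] P2: load  L1 | P0:S(47), P1:I, P2:S(47) | bus: BusRd,Flush
[6] P0: load  L1 | P0:S(47), P1:I, P2:S(47) | bus: none
[7] P1: load  L0 | P0:I, P1:M(29), P2:I | bus: none
[8] P2: store L1 := 65 | P0:I, P1:I, P2:M(65) | bus: BusUpgr
[9] P1: load  L0 | P0:I, P1:M(29), P2:I | bus: none
[10] P1: load  L1 | P0:I, P1:S(65), P2:S(65) | bus: BusRd,Flush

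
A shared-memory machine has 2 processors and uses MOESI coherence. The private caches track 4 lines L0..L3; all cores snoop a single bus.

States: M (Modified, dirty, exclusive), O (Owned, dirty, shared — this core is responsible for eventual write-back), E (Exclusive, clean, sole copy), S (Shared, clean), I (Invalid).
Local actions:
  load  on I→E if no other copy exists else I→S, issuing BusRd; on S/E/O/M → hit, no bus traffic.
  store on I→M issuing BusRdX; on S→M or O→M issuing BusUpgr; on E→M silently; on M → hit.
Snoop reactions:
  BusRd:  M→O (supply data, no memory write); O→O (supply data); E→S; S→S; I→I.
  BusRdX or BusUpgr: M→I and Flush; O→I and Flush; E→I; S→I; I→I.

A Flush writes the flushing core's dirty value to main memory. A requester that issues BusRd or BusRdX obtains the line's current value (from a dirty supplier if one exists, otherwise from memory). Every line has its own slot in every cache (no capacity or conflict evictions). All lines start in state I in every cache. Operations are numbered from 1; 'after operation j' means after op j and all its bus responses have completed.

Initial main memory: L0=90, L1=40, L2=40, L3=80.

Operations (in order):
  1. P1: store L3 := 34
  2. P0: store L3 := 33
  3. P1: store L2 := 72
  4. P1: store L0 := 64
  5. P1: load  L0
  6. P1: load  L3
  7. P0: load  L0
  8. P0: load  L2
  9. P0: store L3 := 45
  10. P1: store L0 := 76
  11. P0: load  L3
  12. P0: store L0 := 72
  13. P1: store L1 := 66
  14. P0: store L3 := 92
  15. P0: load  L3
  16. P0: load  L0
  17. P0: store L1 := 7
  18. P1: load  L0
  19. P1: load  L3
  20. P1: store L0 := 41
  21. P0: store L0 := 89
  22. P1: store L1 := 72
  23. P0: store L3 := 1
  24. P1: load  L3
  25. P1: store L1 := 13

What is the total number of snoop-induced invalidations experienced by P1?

invalidations = 6

[1] P1: store L3 := 34 | P0:I, P1:M(34) | bus: BusRdX
[2] P0: store L3 := 33 | P0:M(33), P1:I | bus: BusRdX,Flush
[3] P1: store L2 := 72 | P0:I, P1:M(72) | bus: BusRdX
[4] P1: store L0 := 64 | P0:I, P1:M(64) | bus: BusRdX
[5] P1: load  L0 | P0:I, P1:M(64) | bus: none
[6] P1: load  L3 | P0:O(33), P1:S(33) | bus: BusRd
[7] P0: load  L0 | P0:S(64), P1:O(64) | bus: BusRd
[8] P0: load  L2 | P0:S(72), P1:O(72) | bus: BusRd
[9] P0: store L3 := 45 | P0:M(45), P1:I | bus: BusUpgr
[10] P1: store L0 := 76 | P0:I, P1:M(76) | bus: BusUpgr
[11] P0: load  L3 | P0:M(45), P1:I | bus: none
[12] P0: store L0 := 72 | P0:M(72), P1:I | bus: BusRdX,Flush
[13] P1: store L1 := 66 | P0:I, P1:M(66) | bus: BusRdX
[14] P0: store L3 := 92 | P0:M(92), P1:I | bus: none
[15] P0: load  L3 | P0:M(92), P1:I | bus: none
[16] P0: load  L0 | P0:M(72), P1:I | bus: none
[17] P0: store L1 := 7 | P0:M(7), P1:I | bus: BusRdX,Flush
[18] P1: load  L0 | P0:O(72), P1:S(72) | bus: BusRd
[19] P1: load  L3 | P0:O(92), P1:S(92) | bus: BusRd
[20] P1: store L0 := 41 | P0:I, P1:M(41) | bus: BusUpgr,Flush
[21] P0: store L0 := 89 | P0:M(89), P1:I | bus: BusRdX,Flush
[22] P1: store L1 := 72 | P0:I, P1:M(72) | bus: BusRdX,Flush
[23] P0: store L3 := 1 | P0:M(1), P1:I | bus: BusUpgr
[24] P1: load  L3 | P0:O(1), P1:S(1) | bus: BusRd
[25] P1: store L1 := 13 | P0:I, P1:M(13) | bus: none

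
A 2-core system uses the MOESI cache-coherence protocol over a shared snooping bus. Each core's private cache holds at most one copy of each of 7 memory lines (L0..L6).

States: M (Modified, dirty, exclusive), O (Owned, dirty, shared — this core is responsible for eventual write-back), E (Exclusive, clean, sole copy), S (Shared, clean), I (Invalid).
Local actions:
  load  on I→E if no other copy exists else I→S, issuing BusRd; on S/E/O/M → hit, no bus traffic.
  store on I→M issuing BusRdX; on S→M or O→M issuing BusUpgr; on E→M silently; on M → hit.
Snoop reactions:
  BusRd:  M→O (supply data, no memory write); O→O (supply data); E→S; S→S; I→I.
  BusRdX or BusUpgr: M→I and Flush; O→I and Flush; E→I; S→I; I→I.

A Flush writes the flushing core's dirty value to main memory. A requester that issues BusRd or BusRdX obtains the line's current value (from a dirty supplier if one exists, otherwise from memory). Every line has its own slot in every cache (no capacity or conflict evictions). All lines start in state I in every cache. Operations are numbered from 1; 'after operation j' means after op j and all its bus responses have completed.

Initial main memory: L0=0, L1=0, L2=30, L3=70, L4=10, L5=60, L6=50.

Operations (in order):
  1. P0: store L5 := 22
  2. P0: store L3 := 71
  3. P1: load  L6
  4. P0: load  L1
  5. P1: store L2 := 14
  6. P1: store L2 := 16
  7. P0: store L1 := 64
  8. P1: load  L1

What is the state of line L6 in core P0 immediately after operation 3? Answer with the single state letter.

state = I

  op1 P0: store L5 := 22 → M/I on L5; bus BusRdX; mem=60
  op2 P0: store L3 := 71 → M/I on L3; bus BusRdX; mem=70
  op3 P1: load  L6 → I/E on L6; bus BusRd; mem=50
  op4 P0: load  L1 → E/I on L1; bus BusRd; mem=0
  op5 P1: store L2 := 14 → I/M on L2; bus BusRdX; mem=30
  op6 P1: store L2 := 16 → I/M on L2; bus (none); mem=30
  op7 P0: store L1 := 64 → M/I on L1; bus (none); mem=0
  op8 P1: load  L1 → O/S on L1; bus BusRd; mem=0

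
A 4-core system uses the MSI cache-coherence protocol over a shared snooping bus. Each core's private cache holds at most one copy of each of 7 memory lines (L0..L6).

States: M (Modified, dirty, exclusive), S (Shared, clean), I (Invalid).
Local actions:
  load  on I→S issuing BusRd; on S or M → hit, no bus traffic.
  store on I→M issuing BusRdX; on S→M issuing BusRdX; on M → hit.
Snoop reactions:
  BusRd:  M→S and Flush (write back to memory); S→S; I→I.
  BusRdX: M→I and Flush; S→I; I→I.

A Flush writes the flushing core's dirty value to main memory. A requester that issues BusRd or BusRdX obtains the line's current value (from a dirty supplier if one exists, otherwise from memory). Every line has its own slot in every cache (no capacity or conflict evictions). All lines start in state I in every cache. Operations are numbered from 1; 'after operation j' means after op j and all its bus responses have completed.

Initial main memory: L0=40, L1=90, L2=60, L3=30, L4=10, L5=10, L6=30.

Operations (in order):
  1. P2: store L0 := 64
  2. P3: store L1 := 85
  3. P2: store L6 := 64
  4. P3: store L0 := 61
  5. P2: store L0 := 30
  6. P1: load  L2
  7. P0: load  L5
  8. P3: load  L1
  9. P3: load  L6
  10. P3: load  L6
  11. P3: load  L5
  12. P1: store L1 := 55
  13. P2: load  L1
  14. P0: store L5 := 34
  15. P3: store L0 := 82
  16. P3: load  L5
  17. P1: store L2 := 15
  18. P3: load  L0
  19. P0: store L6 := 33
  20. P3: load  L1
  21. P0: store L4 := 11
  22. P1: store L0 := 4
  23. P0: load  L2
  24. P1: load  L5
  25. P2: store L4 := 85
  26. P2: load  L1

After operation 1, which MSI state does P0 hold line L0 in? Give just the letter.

[1] P2: store L0 := 64 | P0:I, P1:I, P2:M(64), P3:I | bus: BusRdX
[2] P3: store L1 := 85 | P0:I, P1:I, P2:I, P3:M(85) | bus: BusRdX
[3] P2: store L6 := 64 | P0:I, P1:I, P2:M(64), P3:I | bus: BusRdX
[4] P3: store L0 := 61 | P0:I, P1:I, P2:I, P3:M(61) | bus: BusRdX,Flush
[5] P2: store L0 := 30 | P0:I, P1:I, P2:M(30), P3:I | bus: BusRdX,Flush
[6] P1: load  L2 | P0:I, P1:S(60), P2:I, P3:I | bus: BusRd
[7] P0: load  L5 | P0:S(10), P1:I, P2:I, P3:I | bus: BusRd
[8] P3: load  L1 | P0:I, P1:I, P2:I, P3:M(85) | bus: none
[9] P3: load  L6 | P0:I, P1:I, P2:S(64), P3:S(64) | bus: BusRd,Flush
[10] P3: load  L6 | P0:I, P1:I, P2:S(64), P3:S(64) | bus: none
[11] P3: load  L5 | P0:S(10), P1:I, P2:I, P3:S(10) | bus: BusRd
[12] P1: store L1 := 55 | P0:I, P1:M(55), P2:I, P3:I | bus: BusRdX,Flush
[13] P2: load  L1 | P0:I, P1:S(55), P2:S(55), P3:I | bus: BusRd,Flush
[14] P0: store L5 := 34 | P0:M(34), P1:I, P2:I, P3:I | bus: BusRdX
[15] P3: store L0 := 82 | P0:I, P1:I, P2:I, P3:M(82) | bus: BusRdX,Flush
[16] P3: load  L5 | P0:S(34), P1:I, P2:I, P3:S(34) | bus: BusRd,Flush
[17] P1: store L2 := 15 | P0:I, P1:M(15), P2:I, P3:I | bus: BusRdX
[18] P3: load  L0 | P0:I, P1:I, P2:I, P3:M(82) | bus: none
[19] P0: store L6 := 33 | P0:M(33), P1:I, P2:I, P3:I | bus: BusRdX
[20] P3: load  L1 | P0:I, P1:S(55), P2:S(55), P3:S(55) | bus: BusRd
[21] P0: store L4 := 11 | P0:M(11), P1:I, P2:I, P3:I | bus: BusRdX
[22] P1: store L0 := 4 | P0:I, P1:M(4), P2:I, P3:I | bus: BusRdX,Flush
[23] P0: load  L2 | P0:S(15), P1:S(15), P2:I, P3:I | bus: BusRd,Flush
[24] P1: load  L5 | P0:S(34), P1:S(34), P2:I, P3:S(34) | bus: BusRd
[25] P2: store L4 := 85 | P0:I, P1:I, P2:M(85), P3:I | bus: BusRdX,Flush
[26] P2: load  L1 | P0:I, P1:S(55), P2:S(55), P3:S(55) | bus: none

state = I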